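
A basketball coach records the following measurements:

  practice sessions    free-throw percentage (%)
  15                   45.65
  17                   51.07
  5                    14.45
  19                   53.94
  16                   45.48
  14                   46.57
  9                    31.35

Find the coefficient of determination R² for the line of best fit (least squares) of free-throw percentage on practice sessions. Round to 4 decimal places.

n = 7, Σx = 95, Σy = 288.51, Σxy = 4311.86, Σx² = 1433, Σy² = 13030.4113
Sxx = Σx² − (Σx)²/n = 1433 − 1289.285714 = 143.714286
Sxy = Σxy − (Σx)(Σy)/n = 4311.86 − 3915.492857 = 396.367143
Syy = Σy² − (Σy)²/n = 13030.4113 − 11891.145729 = 1139.265571
R² = Sxy²/(Sxx·Syy) = (396.367143)²/(143.714286·1139.265571) = 0.959556

0.9596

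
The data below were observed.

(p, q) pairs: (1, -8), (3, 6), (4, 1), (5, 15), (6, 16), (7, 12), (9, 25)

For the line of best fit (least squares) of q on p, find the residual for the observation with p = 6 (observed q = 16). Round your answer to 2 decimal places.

2.64

n = 7, Σx = 35, Σy = 67, Σxy = 494, Σx² = 217
Sxx = Σx² − (Σx)²/n = 217 − 175 = 42
Sxy = Σxy − (Σx)(Σy)/n = 494 − 335 = 159
b = Sxy/Sxx = 159/42 = 3.785714
a = ȳ − b·x̄ = 9.571429 − 3.785714·5 = -9.357143
ŷ(6) = -9.357143 + 3.785714·6 = 13.357143
residual = y − ŷ = 16 − 13.357143 = 2.642857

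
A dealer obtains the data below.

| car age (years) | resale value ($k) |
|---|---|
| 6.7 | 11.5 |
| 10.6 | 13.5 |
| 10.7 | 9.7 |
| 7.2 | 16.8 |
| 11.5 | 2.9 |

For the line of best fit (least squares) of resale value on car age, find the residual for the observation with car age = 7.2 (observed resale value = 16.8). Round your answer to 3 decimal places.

2.670

n = 5, Σx = 46.7, Σy = 54.4, Σxy = 478.25, Σx² = 455.83
Sxx = Σx² − (Σx)²/n = 455.83 − 436.178 = 19.652
Sxy = Σxy − (Σx)(Σy)/n = 478.25 − 508.096 = -29.846
b = Sxy/Sxx = -29.846/19.652 = -1.518726
a = ȳ − b·x̄ = 10.88 − (-1.518726)·9.34 = 25.064899
ŷ(7.2) = 25.064899 + (-1.518726)·7.2 = 14.130073
residual = y − ŷ = 16.8 − 14.130073 = 2.669927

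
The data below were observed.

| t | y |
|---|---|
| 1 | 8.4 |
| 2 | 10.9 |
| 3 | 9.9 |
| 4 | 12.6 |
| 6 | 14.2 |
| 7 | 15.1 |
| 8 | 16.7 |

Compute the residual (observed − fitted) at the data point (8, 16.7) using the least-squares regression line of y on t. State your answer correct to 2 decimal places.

n = 7, Σx = 31, Σy = 87.8, Σxy = 434.8, Σx² = 179
Sxx = Σx² − (Σx)²/n = 179 − 137.285714 = 41.714286
Sxy = Σxy − (Σx)(Σy)/n = 434.8 − 388.828571 = 45.971429
b = Sxy/Sxx = 45.971429/41.714286 = 1.102055
a = ȳ − b·x̄ = 12.542857 − 1.102055·4.428571 = 7.662329
ŷ(8) = 7.662329 + 1.102055·8 = 16.478767
residual = y − ŷ = 16.7 − 16.478767 = 0.221233

0.22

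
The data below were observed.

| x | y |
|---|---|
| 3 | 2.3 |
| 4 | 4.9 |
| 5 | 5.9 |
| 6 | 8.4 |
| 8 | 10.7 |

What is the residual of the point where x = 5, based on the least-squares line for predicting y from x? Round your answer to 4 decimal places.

n = 5, Σx = 26, Σy = 32.2, Σxy = 192, Σx² = 150
Sxx = Σx² − (Σx)²/n = 150 − 135.2 = 14.8
Sxy = Σxy − (Σx)(Σy)/n = 192 − 167.44 = 24.56
b = Sxy/Sxx = 24.56/14.8 = 1.659459
a = ȳ − b·x̄ = 6.44 − 1.659459·5.2 = -2.189189
ŷ(5) = -2.189189 + 1.659459·5 = 6.108108
residual = y − ŷ = 5.9 − 6.108108 = -0.208108

-0.2081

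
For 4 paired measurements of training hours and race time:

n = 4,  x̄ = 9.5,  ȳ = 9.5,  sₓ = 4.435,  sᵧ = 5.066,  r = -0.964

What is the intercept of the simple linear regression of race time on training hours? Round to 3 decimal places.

19.961

b = r · sᵧ/sₓ = -0.964 · 5.066/4.435 = -1.101155
a = ȳ − b·x̄ = 9.5 − (-1.101155)·9.5 = 19.960976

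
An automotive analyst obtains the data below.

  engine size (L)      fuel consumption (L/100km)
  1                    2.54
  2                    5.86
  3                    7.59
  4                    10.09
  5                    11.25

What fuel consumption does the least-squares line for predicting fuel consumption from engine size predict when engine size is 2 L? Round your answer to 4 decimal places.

5.3010

n = 5, Σx = 15, Σy = 37.33, Σxy = 133.64, Σx² = 55
Sxx = Σx² − (Σx)²/n = 55 − 45 = 10
Sxy = Σxy − (Σx)(Σy)/n = 133.64 − 111.99 = 21.65
b = Sxy/Sxx = 21.65/10 = 2.165
a = ȳ − b·x̄ = 7.466 − 2.165·3 = 0.971
ŷ(2) = a + b·2 = 0.971 + 2.165·2 = 5.301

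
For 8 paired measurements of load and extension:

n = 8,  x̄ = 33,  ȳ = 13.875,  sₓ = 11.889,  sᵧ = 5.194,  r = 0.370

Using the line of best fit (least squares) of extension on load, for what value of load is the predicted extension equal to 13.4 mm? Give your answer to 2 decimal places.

b = r · sᵧ/sₓ = 0.37 · 5.194/11.889 = 0.161644
a = ȳ − b·x̄ = 13.875 − 0.161644·33 = 8.540763
Set a + b·x = 13.4: x = (13.4 − 8.540763) / 0.161644 = 30.061435

30.06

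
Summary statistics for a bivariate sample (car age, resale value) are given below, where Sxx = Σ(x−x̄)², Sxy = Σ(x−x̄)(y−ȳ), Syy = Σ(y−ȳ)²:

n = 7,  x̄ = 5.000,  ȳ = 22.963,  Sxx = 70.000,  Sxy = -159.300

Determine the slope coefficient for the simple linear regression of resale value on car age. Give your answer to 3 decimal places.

-2.276

b = Sxy/Sxx = -159.3/70 = -2.275714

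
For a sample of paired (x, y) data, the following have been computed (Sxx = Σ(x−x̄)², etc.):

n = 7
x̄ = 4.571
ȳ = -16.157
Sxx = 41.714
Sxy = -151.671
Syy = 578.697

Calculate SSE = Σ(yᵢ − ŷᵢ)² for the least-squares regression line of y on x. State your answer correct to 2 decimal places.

27.23

b = Sxy/Sxx = -151.671/41.714 = -3.635974
SSE = Syy − b·Sxy = 578.697 − (-3.635974)·(-151.671) = 27.225258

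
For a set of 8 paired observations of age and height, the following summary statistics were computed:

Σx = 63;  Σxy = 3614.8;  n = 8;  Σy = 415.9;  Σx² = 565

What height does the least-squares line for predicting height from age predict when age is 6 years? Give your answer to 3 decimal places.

42.743

Sxx = Σx² − (Σx)²/n = 565 − 496.125 = 68.875
Sxy = Σxy − (Σx)(Σy)/n = 3614.8 − 3275.2125 = 339.5875
b = Sxy/Sxx = 339.5875/68.875 = 4.930490
a = ȳ − b·x̄ = 51.9875 − 4.930490·7.875 = 13.159891
ŷ(6) = a + b·6 = 13.159891 + 4.930490·6 = 42.742831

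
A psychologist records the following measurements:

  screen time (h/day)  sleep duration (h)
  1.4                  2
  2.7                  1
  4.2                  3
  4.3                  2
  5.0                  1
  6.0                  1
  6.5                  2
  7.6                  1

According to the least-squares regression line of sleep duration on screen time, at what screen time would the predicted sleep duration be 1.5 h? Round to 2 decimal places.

5.92

n = 8, Σx = 37.7, Σy = 13, Σxy = 58.3, Σx² = 206.39
Sxx = Σx² − (Σx)²/n = 206.39 − 177.66125 = 28.72875
Sxy = Σxy − (Σx)(Σy)/n = 58.3 − 61.2625 = -2.9625
b = Sxy/Sxx = -2.9625/28.72875 = -0.103120
a = ȳ − b·x̄ = 1.625 − (-0.103120)·4.7125 = 2.110952
Set a + b·x = 1.5: x = (1.5 − 2.110952) / (-0.103120) = 5.924684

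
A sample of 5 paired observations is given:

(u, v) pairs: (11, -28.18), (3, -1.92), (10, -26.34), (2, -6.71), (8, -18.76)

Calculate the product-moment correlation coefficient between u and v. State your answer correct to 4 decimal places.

-0.9715

n = 5, Σx = 34, Σy = -81.91, Σxy = -742.64, Σx² = 298, Σy² = 1888.5561
Sxx = Σx² − (Σx)²/n = 298 − 231.2 = 66.8
Sxy = Σxy − (Σx)(Σy)/n = -742.64 − (-556.988) = -185.652
Syy = Σy² − (Σy)²/n = 1888.5561 − 1341.84962 = 546.70648
r = Sxy/√(Sxx·Syy) = -185.652/√(36519.992864) = -185.652/191.102048 = -0.971481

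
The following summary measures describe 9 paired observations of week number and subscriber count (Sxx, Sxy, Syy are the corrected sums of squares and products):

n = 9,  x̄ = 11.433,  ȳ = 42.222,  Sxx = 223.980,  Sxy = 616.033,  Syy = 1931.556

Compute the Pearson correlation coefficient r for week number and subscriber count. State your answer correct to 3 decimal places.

0.937

r = Sxy/√(Sxx·Syy) = 616.033/√(432629.91288) = 616.033/657.746085 = 0.936582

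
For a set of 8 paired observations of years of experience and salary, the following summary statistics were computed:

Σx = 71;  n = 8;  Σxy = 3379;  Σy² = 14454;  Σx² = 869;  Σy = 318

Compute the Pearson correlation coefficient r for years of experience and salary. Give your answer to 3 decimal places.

Sxx = Σx² − (Σx)²/n = 869 − 630.125 = 238.875
Sxy = Σxy − (Σx)(Σy)/n = 3379 − 2822.25 = 556.75
Syy = Σy² − (Σy)²/n = 14454 − 12640.5 = 1813.5
r = Sxy/√(Sxx·Syy) = 556.75/√(433199.8125) = 556.75/658.179164 = 0.845894

0.846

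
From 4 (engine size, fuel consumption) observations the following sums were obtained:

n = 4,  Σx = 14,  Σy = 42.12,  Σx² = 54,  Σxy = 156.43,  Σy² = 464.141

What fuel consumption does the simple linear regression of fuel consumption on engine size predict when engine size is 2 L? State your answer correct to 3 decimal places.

7.827

Sxx = Σx² − (Σx)²/n = 54 − 49 = 5
Sxy = Σxy − (Σx)(Σy)/n = 156.43 − 147.42 = 9.01
b = Sxy/Sxx = 9.01/5 = 1.802
a = ȳ − b·x̄ = 10.53 − 1.802·3.5 = 4.223
ŷ(2) = a + b·2 = 4.223 + 1.802·2 = 7.827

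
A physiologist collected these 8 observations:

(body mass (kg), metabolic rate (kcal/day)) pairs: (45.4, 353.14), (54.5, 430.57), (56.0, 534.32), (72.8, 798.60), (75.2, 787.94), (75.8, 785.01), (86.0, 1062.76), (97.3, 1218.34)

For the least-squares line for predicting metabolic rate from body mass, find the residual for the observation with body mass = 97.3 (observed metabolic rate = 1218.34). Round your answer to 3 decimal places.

n = 8, Σx = 563, Σy = 5970.68, Σxy = 456257.309, Σx² = 41731.22
Sxx = Σx² − (Σx)²/n = 41731.22 − 39621.125 = 2110.095
Sxy = Σxy − (Σx)(Σy)/n = 456257.309 − 420186.605 = 36070.704
b = Sxy/Sxx = 36070.704/2110.095 = 17.094351
a = ȳ − b·x̄ = 746.335 − 17.094351·70.375 = -456.679933
ŷ(97.3) = -456.679933 + 17.094351·97.3 = 1206.600393
residual = y − ŷ = 1218.34 − 1206.600393 = 11.739607

11.740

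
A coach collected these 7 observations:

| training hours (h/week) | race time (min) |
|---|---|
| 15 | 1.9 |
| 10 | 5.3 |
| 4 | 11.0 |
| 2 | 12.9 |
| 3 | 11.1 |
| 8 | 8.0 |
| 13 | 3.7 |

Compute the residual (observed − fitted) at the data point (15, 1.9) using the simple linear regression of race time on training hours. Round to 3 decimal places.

0.049

n = 7, Σx = 55, Σy = 53.9, Σxy = 296.7, Σx² = 587
Sxx = Σx² − (Σx)²/n = 587 − 432.142857 = 154.857143
Sxy = Σxy − (Σx)(Σy)/n = 296.7 − 423.5 = -126.8
b = Sxy/Sxx = -126.8/154.857143 = -0.818819
a = ȳ − b·x̄ = 7.7 − (-0.818819)·7.857143 = 14.133579
ŷ(15) = 14.133579 + (-0.818819)·15 = 1.851292
residual = y − ŷ = 1.9 − 1.851292 = 0.048708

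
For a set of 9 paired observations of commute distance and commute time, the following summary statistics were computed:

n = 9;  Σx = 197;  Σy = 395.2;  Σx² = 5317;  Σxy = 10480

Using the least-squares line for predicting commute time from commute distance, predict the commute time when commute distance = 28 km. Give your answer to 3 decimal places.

55.037

Sxx = Σx² − (Σx)²/n = 5317 − 4312.111111 = 1004.888889
Sxy = Σxy − (Σx)(Σy)/n = 10480 − 8650.488889 = 1829.511111
b = Sxy/Sxx = 1829.511111/1004.888889 = 1.820610
a = ȳ − b·x̄ = 43.911111 − 1.820610·21.888889 = 4.059973
ŷ(28) = a + b·28 = 4.059973 + 1.820610·28 = 55.037063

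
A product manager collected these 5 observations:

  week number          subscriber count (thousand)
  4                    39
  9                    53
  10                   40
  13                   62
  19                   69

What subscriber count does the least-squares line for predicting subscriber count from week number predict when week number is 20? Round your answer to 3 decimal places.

71.559

n = 5, Σx = 55, Σy = 263, Σxy = 3150, Σx² = 727
Sxx = Σx² − (Σx)²/n = 727 − 605 = 122
Sxy = Σxy − (Σx)(Σy)/n = 3150 − 2893 = 257
b = Sxy/Sxx = 257/122 = 2.106557
a = ȳ − b·x̄ = 52.6 − 2.106557·11 = 29.427869
ŷ(20) = a + b·20 = 29.427869 + 2.106557·20 = 71.559016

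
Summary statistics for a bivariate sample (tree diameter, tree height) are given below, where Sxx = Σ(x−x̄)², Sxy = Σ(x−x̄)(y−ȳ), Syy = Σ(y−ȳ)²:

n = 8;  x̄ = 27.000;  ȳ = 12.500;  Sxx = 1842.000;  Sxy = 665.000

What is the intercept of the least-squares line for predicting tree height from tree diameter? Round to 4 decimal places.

b = Sxy/Sxx = 665/1842 = 0.361021
a = ȳ − b·x̄ = 12.5 − 0.361021·27 = 2.752443

2.7524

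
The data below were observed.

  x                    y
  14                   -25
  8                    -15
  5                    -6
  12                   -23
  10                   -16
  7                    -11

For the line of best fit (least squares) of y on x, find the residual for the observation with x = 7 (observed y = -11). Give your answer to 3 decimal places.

0.066

n = 6, Σx = 56, Σy = -96, Σxy = -1013, Σx² = 578
Sxx = Σx² − (Σx)²/n = 578 − 522.666667 = 55.333333
Sxy = Σxy − (Σx)(Σy)/n = -1013 − (-896) = -117
b = Sxy/Sxx = -117/55.333333 = -2.114458
a = ȳ − b·x̄ = -16 − (-2.114458)·9.333333 = 3.734940
ŷ(7) = 3.734940 + (-2.114458)·7 = -11.066265
residual = y − ŷ = -11 − (-11.066265) = 0.066265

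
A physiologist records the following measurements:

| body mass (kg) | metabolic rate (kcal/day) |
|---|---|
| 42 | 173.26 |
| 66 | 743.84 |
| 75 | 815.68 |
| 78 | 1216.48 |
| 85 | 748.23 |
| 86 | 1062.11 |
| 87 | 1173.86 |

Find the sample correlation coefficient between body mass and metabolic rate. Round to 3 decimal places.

n = 7, Σx = 519, Σy = 5933.46, Σxy = 469498.63, Σx² = 40019, Σy² = 5794347.5106
Sxx = Σx² − (Σx)²/n = 40019 − 38480.142857 = 1538.857143
Sxy = Σxy − (Σx)(Σy)/n = 469498.63 − 439923.677143 = 29574.952857
Syy = Σy² − (Σy)²/n = 5794347.5106 − 5029421.081657 = 764926.428943
r = Sxy/√(Sxx·Syy) = 29574.952857/√(1177112498.938922) = 29574.952857/34309.073129 = 0.862016

0.862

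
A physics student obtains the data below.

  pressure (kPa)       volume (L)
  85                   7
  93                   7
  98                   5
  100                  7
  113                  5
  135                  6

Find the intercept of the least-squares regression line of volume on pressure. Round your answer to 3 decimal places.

n = 6, Σx = 624, Σy = 37, Σxy = 3811, Σx² = 66472
Sxx = Σx² − (Σx)²/n = 66472 − 64896 = 1576
Sxy = Σxy − (Σx)(Σy)/n = 3811 − 3848 = -37
b = Sxy/Sxx = -37/1576 = -0.023477
a = ȳ − b·x̄ = 6.166667 − (-0.023477)·104 = 8.608291

8.608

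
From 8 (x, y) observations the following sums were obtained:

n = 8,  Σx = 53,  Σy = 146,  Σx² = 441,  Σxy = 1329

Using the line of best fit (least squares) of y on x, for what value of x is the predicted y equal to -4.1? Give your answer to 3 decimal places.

Sxx = Σx² − (Σx)²/n = 441 − 351.125 = 89.875
Sxy = Σxy − (Σx)(Σy)/n = 1329 − 967.25 = 361.75
b = Sxy/Sxx = 361.75/89.875 = 4.025035
a = ȳ − b·x̄ = 18.25 − 4.025035·6.625 = -8.415855
Set a + b·x = -4.1: x = (-4.1 − (-8.415855)) / 4.025035 = 1.072253

1.072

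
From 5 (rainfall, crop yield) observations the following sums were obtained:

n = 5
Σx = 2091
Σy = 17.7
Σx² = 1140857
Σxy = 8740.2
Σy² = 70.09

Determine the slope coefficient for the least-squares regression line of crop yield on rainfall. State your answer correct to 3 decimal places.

0.005

Sxx = Σx² − (Σx)²/n = 1140857 − 874456.2 = 266400.8
Sxy = Σxy − (Σx)(Σy)/n = 8740.2 − 7402.14 = 1338.06
b = Sxy/Sxx = 1338.06/266400.8 = 0.005023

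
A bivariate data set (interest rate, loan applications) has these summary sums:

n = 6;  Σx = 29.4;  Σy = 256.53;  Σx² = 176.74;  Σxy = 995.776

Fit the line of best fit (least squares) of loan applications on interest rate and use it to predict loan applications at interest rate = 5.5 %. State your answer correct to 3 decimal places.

Sxx = Σx² − (Σx)²/n = 176.74 − 144.06 = 32.68
Sxy = Σxy − (Σx)(Σy)/n = 995.776 − 1256.997 = -261.221
b = Sxy/Sxx = -261.221/32.68 = -7.993299
a = ȳ − b·x̄ = 42.755 − (-7.993299)·4.9 = 81.922163
ŷ(5.5) = a + b·5.5 = 81.922163 + (-7.993299)·5.5 = 37.959021

37.959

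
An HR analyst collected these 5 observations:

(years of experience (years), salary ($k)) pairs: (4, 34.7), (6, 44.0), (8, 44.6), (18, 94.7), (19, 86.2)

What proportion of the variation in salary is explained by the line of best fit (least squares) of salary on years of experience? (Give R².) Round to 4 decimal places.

0.9650

n = 5, Σx = 55, Σy = 304.2, Σxy = 4102, Σx² = 801, Σy² = 21527.78
Sxx = Σx² − (Σx)²/n = 801 − 605 = 196
Sxy = Σxy − (Σx)(Σy)/n = 4102 − 3346.2 = 755.8
Syy = Σy² − (Σy)²/n = 21527.78 − 18507.528 = 3020.252
R² = Sxy²/(Sxx·Syy) = (755.8)²/(196·3020.252) = 0.964972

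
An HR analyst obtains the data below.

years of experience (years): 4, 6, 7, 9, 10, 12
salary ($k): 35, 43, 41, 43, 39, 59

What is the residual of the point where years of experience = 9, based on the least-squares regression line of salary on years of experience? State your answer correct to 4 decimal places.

-2.4762

n = 6, Σx = 48, Σy = 260, Σxy = 2170, Σx² = 426
Sxx = Σx² − (Σx)²/n = 426 − 384 = 42
Sxy = Σxy − (Σx)(Σy)/n = 2170 − 2080 = 90
b = Sxy/Sxx = 90/42 = 2.142857
a = ȳ − b·x̄ = 43.333333 − 2.142857·8 = 26.190476
ŷ(9) = 26.190476 + 2.142857·9 = 45.476190
residual = y − ŷ = 43 − 45.476190 = -2.476190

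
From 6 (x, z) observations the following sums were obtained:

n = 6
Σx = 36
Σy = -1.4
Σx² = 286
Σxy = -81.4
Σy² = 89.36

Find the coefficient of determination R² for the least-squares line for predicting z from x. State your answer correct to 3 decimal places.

Sxx = Σx² − (Σx)²/n = 286 − 216 = 70
Sxy = Σxy − (Σx)(Σy)/n = -81.4 − (-8.4) = -73
Syy = Σy² − (Σy)²/n = 89.36 − 0.326667 = 89.033333
R² = Sxy²/(Sxx·Syy) = (-73)²/(70·89.033333) = 0.855057

0.855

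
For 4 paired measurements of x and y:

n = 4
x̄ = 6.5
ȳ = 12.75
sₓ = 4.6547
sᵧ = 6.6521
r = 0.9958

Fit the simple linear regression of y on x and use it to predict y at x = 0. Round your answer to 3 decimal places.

b = r · sᵧ/sₓ = 0.9958 · 6.6521/4.6547 = 1.423112
a = ȳ − b·x̄ = 12.75 − 1.423112·6.5 = 3.499770
ŷ(0) = a + b·0 = 3.499770 + 1.423112·0 = 3.499770

3.500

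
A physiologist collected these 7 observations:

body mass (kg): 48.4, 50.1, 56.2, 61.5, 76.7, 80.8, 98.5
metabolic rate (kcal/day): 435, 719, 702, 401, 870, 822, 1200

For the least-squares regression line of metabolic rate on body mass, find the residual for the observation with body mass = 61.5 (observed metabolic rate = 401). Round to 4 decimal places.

-261.4781

n = 7, Σx = 472.2, Σy = 5149, Σxy = 372536.4, Σx² = 33907.04
Sxx = Σx² − (Σx)²/n = 33907.04 − 31853.262857 = 2053.777143
Sxy = Σxy − (Σx)(Σy)/n = 372536.4 − 347336.828571 = 25199.571429
b = Sxy/Sxx = 25199.571429/2053.777143 = 12.269867
a = ȳ − b·x̄ = 735.571429 − 12.269867·67.457143 = -92.118711
ŷ(61.5) = -92.118711 + 12.269867·61.5 = 662.478081
residual = y − ŷ = 401 − 662.478081 = -261.478081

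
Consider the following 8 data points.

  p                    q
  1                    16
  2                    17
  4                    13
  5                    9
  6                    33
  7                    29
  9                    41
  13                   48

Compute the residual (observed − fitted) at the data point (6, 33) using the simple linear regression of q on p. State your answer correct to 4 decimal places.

6.8558

n = 8, Σx = 47, Σy = 206, Σxy = 1541, Σx² = 381
Sxx = Σx² − (Σx)²/n = 381 − 276.125 = 104.875
Sxy = Σxy − (Σx)(Σy)/n = 1541 − 1210.25 = 330.75
b = Sxy/Sxx = 330.75/104.875 = 3.153754
a = ȳ − b·x̄ = 25.75 − 3.153754·5.875 = 7.221692
ŷ(6) = 7.221692 + 3.153754·6 = 26.144219
residual = y − ŷ = 33 − 26.144219 = 6.855781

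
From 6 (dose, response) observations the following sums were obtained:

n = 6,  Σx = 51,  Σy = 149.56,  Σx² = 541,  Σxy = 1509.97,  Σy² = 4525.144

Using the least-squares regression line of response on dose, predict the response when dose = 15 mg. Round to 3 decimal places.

39.360

Sxx = Σx² − (Σx)²/n = 541 − 433.5 = 107.5
Sxy = Σxy − (Σx)(Σy)/n = 1509.97 − 1271.26 = 238.71
b = Sxy/Sxx = 238.71/107.5 = 2.220558
a = ȳ − b·x̄ = 24.926667 − 2.220558·8.5 = 6.051922
ŷ(15) = a + b·15 = 6.051922 + 2.220558·15 = 39.360295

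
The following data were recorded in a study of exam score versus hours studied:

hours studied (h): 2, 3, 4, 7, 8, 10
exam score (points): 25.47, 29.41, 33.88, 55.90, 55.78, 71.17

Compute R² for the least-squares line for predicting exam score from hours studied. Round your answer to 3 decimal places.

n = 6, Σx = 34, Σy = 271.61, Σxy = 1823.93, Σx² = 242, Σy² = 13962.9107
Sxx = Σx² − (Σx)²/n = 242 − 192.666667 = 49.333333
Sxy = Σxy − (Σx)(Σy)/n = 1823.93 − 1539.123333 = 284.806667
Syy = Σy² − (Σy)²/n = 13962.9107 − 12295.332017 = 1667.578683
R² = Sxy²/(Sxx·Syy) = (284.806667)²/(49.333333·1667.578683) = 0.985992

0.986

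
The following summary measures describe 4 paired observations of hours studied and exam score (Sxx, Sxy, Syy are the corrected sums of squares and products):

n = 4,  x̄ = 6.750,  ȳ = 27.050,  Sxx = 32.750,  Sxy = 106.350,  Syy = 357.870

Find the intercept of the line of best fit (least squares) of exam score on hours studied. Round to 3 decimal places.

b = Sxy/Sxx = 106.35/32.75 = 3.247328
a = ȳ − b·x̄ = 27.05 − 3.247328·6.75 = 5.130534

5.131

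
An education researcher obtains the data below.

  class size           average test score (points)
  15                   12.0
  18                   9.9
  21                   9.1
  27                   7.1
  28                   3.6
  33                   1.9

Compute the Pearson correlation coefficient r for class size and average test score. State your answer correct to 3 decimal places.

-0.967

n = 6, Σx = 142, Σy = 43.6, Σxy = 904.5, Σx² = 3592, Σy² = 391.8
Sxx = Σx² − (Σx)²/n = 3592 − 3360.666667 = 231.333333
Sxy = Σxy − (Σx)(Σy)/n = 904.5 − 1031.866667 = -127.366667
Syy = Σy² − (Σy)²/n = 391.8 − 316.826667 = 74.973333
r = Sxy/√(Sxx·Syy) = -127.366667/√(17343.831111) = -127.366667/131.695980 = -0.967126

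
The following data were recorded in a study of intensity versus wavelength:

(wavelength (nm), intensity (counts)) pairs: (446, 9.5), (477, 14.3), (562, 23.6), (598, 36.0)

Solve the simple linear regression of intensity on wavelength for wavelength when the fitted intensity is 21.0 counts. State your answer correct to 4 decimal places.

521.6908

n = 4, Σx = 2083, Σy = 83.4, Σxy = 45849.3, Σx² = 1099893
Sxx = Σx² − (Σx)²/n = 1099893 − 1084722.25 = 15170.75
Sxy = Σxy − (Σx)(Σy)/n = 45849.3 − 43430.55 = 2418.75
b = Sxy/Sxx = 2418.75/15170.75 = 0.159435
a = ȳ − b·x̄ = 20.85 − 0.159435·520.75 = -62.175827
Set a + b·x = 21.0: x = (21.0 − (-62.175827)) / 0.159435 = 521.690822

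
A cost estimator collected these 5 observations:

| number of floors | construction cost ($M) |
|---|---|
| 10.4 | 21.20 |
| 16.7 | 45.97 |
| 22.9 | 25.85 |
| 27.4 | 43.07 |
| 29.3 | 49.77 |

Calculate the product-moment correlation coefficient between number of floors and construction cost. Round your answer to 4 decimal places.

n = 5, Σx = 106.7, Σy = 185.86, Σxy = 4218.523, Σx² = 2520.71, Σy² = 7562.9812
Sxx = Σx² − (Σx)²/n = 2520.71 − 2276.978 = 243.732
Sxy = Σxy − (Σx)(Σy)/n = 4218.523 − 3966.2524 = 252.2706
Syy = Σy² − (Σy)²/n = 7562.9812 − 6908.78792 = 654.19328
r = Sxy/√(Sxx·Syy) = 252.2706/√(159447.836521) = 252.2706/399.309199 = 0.631768

0.6318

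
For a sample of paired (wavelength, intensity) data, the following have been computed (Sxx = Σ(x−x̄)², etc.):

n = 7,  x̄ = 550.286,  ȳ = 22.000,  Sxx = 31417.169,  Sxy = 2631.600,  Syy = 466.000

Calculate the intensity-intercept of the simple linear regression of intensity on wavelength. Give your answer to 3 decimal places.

-24.094

b = Sxy/Sxx = 2631.6/31417.169 = 0.083763
a = ȳ − b·x̄ = 22 − 0.083763·550.286 = -24.093671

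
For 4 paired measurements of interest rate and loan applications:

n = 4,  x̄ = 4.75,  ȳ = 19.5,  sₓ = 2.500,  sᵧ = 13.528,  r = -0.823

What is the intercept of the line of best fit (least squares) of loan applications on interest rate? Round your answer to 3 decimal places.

40.654

b = r · sᵧ/sₓ = -0.823 · 13.528/2.5 = -4.453418
a = ȳ − b·x̄ = 19.5 − (-4.453418)·4.75 = 40.653734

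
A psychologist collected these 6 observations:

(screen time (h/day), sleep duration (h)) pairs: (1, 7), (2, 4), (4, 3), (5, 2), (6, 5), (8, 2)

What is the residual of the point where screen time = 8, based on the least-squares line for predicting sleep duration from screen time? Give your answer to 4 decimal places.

n = 6, Σx = 26, Σy = 23, Σxy = 83, Σx² = 146
Sxx = Σx² − (Σx)²/n = 146 − 112.666667 = 33.333333
Sxy = Σxy − (Σx)(Σy)/n = 83 − 99.666667 = -16.666667
b = Sxy/Sxx = -16.666667/33.333333 = -0.5
a = ȳ − b·x̄ = 3.833333 − (-0.5)·4.333333 = 6
ŷ(8) = 6 + (-0.5)·8 = 2
residual = y − ŷ = 2 − 2 = 0

0.0000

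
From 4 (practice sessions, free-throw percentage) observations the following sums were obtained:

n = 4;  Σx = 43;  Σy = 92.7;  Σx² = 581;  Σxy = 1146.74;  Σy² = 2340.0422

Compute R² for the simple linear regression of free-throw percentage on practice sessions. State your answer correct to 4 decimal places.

Sxx = Σx² − (Σx)²/n = 581 − 462.25 = 118.75
Sxy = Σxy − (Σx)(Σy)/n = 1146.74 − 996.525 = 150.215
Syy = Σy² − (Σy)²/n = 2340.0422 − 2148.3225 = 191.7197
R² = Sxy²/(Sxx·Syy) = (150.215)²/(118.75·191.7197) = 0.991120

0.9911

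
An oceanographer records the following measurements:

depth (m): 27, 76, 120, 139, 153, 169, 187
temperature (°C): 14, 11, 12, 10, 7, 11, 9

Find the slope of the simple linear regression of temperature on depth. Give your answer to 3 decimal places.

-0.029

n = 7, Σx = 871, Σy = 74, Σxy = 8657, Σx² = 127165
Sxx = Σx² − (Σx)²/n = 127165 − 108377.285714 = 18787.714286
Sxy = Σxy − (Σx)(Σy)/n = 8657 − 9207.714286 = -550.714286
b = Sxy/Sxx = -550.714286/18787.714286 = -0.029312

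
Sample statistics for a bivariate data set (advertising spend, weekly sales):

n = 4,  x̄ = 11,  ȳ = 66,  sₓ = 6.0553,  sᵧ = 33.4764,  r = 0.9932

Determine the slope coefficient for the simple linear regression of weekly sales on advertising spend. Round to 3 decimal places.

b = r · sᵧ/sₓ = 0.9932 · 33.4764/6.0553 = 5.490853

5.491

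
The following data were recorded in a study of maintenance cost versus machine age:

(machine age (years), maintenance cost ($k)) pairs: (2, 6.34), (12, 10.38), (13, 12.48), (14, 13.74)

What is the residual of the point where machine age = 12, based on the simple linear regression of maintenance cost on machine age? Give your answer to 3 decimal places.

-1.331

n = 4, Σx = 41, Σy = 42.94, Σxy = 491.84, Σx² = 513
Sxx = Σx² − (Σx)²/n = 513 − 420.25 = 92.75
Sxy = Σxy − (Σx)(Σy)/n = 491.84 − 440.135 = 51.705
b = Sxy/Sxx = 51.705/92.75 = 0.557466
a = ȳ − b·x̄ = 10.735 − 0.557466·10.25 = 5.020970
ŷ(12) = 5.020970 + 0.557466·12 = 11.710566
residual = y − ŷ = 10.38 − 11.710566 = -1.330566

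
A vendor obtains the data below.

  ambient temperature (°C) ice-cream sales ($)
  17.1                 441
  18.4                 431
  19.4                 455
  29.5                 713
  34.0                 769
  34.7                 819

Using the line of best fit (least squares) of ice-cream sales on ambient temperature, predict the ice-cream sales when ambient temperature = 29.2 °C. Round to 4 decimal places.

n = 6, Σx = 153.1, Σy = 3628, Σxy = 99897.3, Σx² = 4237.67
Sxx = Σx² − (Σx)²/n = 4237.67 − 3906.601667 = 331.068333
Sxy = Σxy − (Σx)(Σy)/n = 99897.3 − 92574.466667 = 7322.833333
b = Sxy/Sxx = 7322.833333/331.068333 = 22.118797
a = ȳ − b·x̄ = 604.666667 − 22.118797·25.516667 = 40.268691
ŷ(29.2) = a + b·29.2 = 40.268691 + 22.118797·29.2 = 686.137570

686.1376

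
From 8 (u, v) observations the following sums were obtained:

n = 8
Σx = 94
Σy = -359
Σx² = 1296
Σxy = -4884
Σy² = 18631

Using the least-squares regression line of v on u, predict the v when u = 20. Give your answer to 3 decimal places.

-73.556

Sxx = Σx² − (Σx)²/n = 1296 − 1104.5 = 191.5
Sxy = Σxy − (Σx)(Σy)/n = -4884 − (-4218.25) = -665.75
b = Sxy/Sxx = -665.75/191.5 = -3.476501
a = ȳ − b·x̄ = -44.875 − (-3.476501)·11.75 = -4.026110
ŷ(20) = a + b·20 = -4.026110 + (-3.476501)·20 = -73.556136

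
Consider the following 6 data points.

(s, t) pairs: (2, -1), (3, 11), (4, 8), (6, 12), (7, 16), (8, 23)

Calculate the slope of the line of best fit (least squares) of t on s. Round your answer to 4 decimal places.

3.0714

n = 6, Σx = 30, Σy = 69, Σxy = 431, Σx² = 178
Sxx = Σx² − (Σx)²/n = 178 − 150 = 28
Sxy = Σxy − (Σx)(Σy)/n = 431 − 345 = 86
b = Sxy/Sxx = 86/28 = 3.071429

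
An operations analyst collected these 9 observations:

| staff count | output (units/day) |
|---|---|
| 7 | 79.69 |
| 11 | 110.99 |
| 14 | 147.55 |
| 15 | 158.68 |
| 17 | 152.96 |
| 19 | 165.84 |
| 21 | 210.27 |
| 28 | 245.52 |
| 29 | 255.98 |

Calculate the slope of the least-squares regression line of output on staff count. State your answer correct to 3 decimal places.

7.882

n = 9, Σx = 161, Σy = 1527.48, Σxy = 30689.55, Σx² = 3307
Sxx = Σx² − (Σx)²/n = 3307 − 2880.111111 = 426.888889
Sxy = Σxy − (Σx)(Σy)/n = 30689.55 − 27324.92 = 3364.63
b = Sxy/Sxx = 3364.63/426.888889 = 7.881746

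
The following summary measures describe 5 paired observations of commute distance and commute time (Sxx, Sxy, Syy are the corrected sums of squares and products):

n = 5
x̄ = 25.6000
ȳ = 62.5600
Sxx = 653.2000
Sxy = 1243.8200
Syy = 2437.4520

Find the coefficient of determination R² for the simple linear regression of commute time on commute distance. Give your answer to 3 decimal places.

R² = Sxy²/(Sxx·Syy) = (1243.82)²/(653.2·2437.452) = 0.971701

0.972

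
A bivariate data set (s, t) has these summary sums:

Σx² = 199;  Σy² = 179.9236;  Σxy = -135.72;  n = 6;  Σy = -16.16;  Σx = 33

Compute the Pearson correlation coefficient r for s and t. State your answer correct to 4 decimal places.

-0.9587

Sxx = Σx² − (Σx)²/n = 199 − 181.5 = 17.5
Sxy = Σxy − (Σx)(Σy)/n = -135.72 − (-88.88) = -46.84
Syy = Σy² − (Σy)²/n = 179.9236 − 43.524267 = 136.399333
r = Sxy/√(Sxx·Syy) = -46.84/√(2386.988333) = -46.84/48.856815 = -0.958720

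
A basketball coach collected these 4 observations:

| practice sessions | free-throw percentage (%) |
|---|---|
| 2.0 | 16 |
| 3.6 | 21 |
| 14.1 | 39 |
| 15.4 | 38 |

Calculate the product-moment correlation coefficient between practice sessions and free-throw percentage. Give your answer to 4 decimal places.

n = 4, Σx = 35.1, Σy = 114, Σxy = 1242.7, Σx² = 452.93, Σy² = 3662
Sxx = Σx² − (Σx)²/n = 452.93 − 308.0025 = 144.9275
Sxy = Σxy − (Σx)(Σy)/n = 1242.7 − 1000.35 = 242.35
Syy = Σy² − (Σy)²/n = 3662 − 3249 = 413
r = Sxy/√(Sxx·Syy) = 242.35/√(59855.0575) = 242.35/244.652933 = 0.990587

0.9906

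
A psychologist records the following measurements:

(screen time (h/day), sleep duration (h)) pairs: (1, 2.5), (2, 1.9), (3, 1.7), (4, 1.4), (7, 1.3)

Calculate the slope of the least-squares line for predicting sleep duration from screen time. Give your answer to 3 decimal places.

-0.180

n = 5, Σx = 17, Σy = 8.8, Σxy = 26.1, Σx² = 79
Sxx = Σx² − (Σx)²/n = 79 − 57.8 = 21.2
Sxy = Σxy − (Σx)(Σy)/n = 26.1 − 29.92 = -3.82
b = Sxy/Sxx = -3.82/21.2 = -0.180189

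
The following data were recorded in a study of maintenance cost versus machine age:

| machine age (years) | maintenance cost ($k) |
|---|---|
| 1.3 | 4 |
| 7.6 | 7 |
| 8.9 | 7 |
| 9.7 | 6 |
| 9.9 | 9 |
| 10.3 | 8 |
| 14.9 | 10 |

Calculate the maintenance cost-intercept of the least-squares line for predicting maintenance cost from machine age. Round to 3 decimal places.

3.375

n = 7, Σx = 62.6, Σy = 51, Σxy = 499.4, Σx² = 658.86
Sxx = Σx² − (Σx)²/n = 658.86 − 559.822857 = 99.037143
Sxy = Σxy − (Σx)(Σy)/n = 499.4 − 456.085714 = 43.314286
b = Sxy/Sxx = 43.314286/99.037143 = 0.437354
a = ȳ − b·x̄ = 7.285714 − 0.437354·8.942857 = 3.374520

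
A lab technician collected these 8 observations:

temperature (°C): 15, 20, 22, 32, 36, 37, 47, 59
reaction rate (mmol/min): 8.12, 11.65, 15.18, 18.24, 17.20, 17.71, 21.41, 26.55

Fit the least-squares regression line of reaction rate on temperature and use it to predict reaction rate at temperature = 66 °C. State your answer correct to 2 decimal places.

29.10

n = 8, Σx = 268, Σy = 136.06, Σxy = 5119.63, Σx² = 10488
Sxx = Σx² − (Σx)²/n = 10488 − 8978 = 1510
Sxy = Σxy − (Σx)(Σy)/n = 5119.63 − 4558.01 = 561.62
b = Sxy/Sxx = 561.62/1510 = 0.371934
a = ȳ − b·x̄ = 17.0075 − 0.371934·33.5 = 4.547719
ŷ(66) = a + b·66 = 4.547719 + 0.371934·66 = 29.095348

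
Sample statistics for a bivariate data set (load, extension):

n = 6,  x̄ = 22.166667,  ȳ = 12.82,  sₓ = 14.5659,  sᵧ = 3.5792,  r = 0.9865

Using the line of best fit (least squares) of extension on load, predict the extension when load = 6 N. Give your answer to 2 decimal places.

b = r · sᵧ/sₓ = 0.9865 · 3.5792/14.5659 = 0.242407
a = ȳ − b·x̄ = 12.82 − 0.242407·22.166667 = 7.446638
ŷ(6) = a + b·6 = 7.446638 + 0.242407·6 = 8.901082

8.90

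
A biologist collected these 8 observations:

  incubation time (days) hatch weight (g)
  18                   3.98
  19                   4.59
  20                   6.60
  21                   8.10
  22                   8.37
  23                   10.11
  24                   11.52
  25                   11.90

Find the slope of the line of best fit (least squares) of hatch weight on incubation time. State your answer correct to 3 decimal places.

1.201

n = 8, Σx = 172, Σy = 65.17, Σxy = 1451.6, Σx² = 3740
Sxx = Σx² − (Σx)²/n = 3740 − 3698 = 42
Sxy = Σxy − (Σx)(Σy)/n = 1451.6 − 1401.155 = 50.445
b = Sxy/Sxx = 50.445/42 = 1.201071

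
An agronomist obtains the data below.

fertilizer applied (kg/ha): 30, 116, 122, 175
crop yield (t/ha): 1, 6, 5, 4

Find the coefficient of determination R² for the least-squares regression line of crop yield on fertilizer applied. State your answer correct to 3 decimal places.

n = 4, Σx = 443, Σy = 16, Σxy = 2036, Σx² = 59865, Σy² = 78
Sxx = Σx² − (Σx)²/n = 59865 − 49062.25 = 10802.75
Sxy = Σxy − (Σx)(Σy)/n = 2036 − 1772 = 264
Syy = Σy² − (Σy)²/n = 78 − 64 = 14
R² = Sxy²/(Sxx·Syy) = (264)²/(10802.75·14) = 0.460835

0.461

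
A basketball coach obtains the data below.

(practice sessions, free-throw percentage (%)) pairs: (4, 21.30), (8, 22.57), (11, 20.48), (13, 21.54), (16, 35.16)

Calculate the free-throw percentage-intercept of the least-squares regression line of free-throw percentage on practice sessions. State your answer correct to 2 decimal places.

n = 5, Σx = 52, Σy = 121.05, Σxy = 1333.62, Σx² = 626
Sxx = Σx² − (Σx)²/n = 626 − 540.8 = 85.2
Sxy = Σxy − (Σx)(Σy)/n = 1333.62 − 1258.92 = 74.7
b = Sxy/Sxx = 74.7/85.2 = 0.876761
a = ȳ − b·x̄ = 24.21 − 0.876761·10.4 = 15.091690

15.09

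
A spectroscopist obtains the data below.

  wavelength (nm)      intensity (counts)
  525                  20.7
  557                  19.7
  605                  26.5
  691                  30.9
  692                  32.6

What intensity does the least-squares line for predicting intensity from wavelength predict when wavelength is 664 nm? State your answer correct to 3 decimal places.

29.773

n = 5, Σx = 3070, Σy = 130.4, Σxy = 81784, Σx² = 1908244
Sxx = Σx² − (Σx)²/n = 1908244 − 1884980 = 23264
Sxy = Σxy − (Σx)(Σy)/n = 81784 − 80065.6 = 1718.4
b = Sxy/Sxx = 1718.4/23264 = 0.073865
a = ȳ − b·x̄ = 26.08 − 0.073865·614 = -19.273232
ŷ(664) = a + b·664 = -19.273232 + 0.073865·664 = 29.773260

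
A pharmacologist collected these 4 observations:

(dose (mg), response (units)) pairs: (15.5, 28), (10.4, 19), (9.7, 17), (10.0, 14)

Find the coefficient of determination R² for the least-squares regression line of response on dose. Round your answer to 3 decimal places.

n = 4, Σx = 45.6, Σy = 78, Σxy = 936.5, Σx² = 542.5, Σy² = 1630
Sxx = Σx² − (Σx)²/n = 542.5 − 519.84 = 22.66
Sxy = Σxy − (Σx)(Σy)/n = 936.5 − 889.2 = 47.3
Syy = Σy² − (Σy)²/n = 1630 − 1521 = 109
R² = Sxy²/(Sxx·Syy) = (47.3)²/(22.66·109) = 0.905807

0.906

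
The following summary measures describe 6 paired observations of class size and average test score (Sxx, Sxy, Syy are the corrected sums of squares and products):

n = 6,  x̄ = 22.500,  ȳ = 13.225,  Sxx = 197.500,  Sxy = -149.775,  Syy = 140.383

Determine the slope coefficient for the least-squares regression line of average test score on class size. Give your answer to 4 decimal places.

-0.7584

b = Sxy/Sxx = -149.775/197.5 = -0.758354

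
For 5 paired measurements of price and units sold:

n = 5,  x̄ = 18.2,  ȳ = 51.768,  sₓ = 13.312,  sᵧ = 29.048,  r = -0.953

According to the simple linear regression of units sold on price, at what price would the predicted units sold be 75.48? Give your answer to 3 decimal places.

b = r · sᵧ/sₓ = -0.953 · 29.048/13.312 = -2.079533
a = ȳ − b·x̄ = 51.768 − (-2.079533)·18.2 = 89.615502
Set a + b·x = 75.48: x = (75.48 − 89.615502) / (-2.079533) = 6.797440

6.797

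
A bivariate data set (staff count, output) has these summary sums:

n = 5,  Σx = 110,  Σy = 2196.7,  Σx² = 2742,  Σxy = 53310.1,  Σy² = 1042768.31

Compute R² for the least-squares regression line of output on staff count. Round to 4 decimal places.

0.9927

Sxx = Σx² − (Σx)²/n = 2742 − 2420 = 322
Sxy = Σxy − (Σx)(Σy)/n = 53310.1 − 48327.4 = 4982.7
Syy = Σy² − (Σy)²/n = 1042768.31 − 965098.178 = 77670.132
R² = Sxy²/(Sxx·Syy) = (4982.7)²/(322·77670.132) = 0.992704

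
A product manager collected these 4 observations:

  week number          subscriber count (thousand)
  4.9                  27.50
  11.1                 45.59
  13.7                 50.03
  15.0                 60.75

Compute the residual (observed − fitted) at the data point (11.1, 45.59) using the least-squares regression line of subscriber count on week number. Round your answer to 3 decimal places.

-0.151

n = 4, Σx = 44.7, Σy = 183.87, Σxy = 2237.46, Σx² = 559.91
Sxx = Σx² − (Σx)²/n = 559.91 − 499.5225 = 60.3875
Sxy = Σxy − (Σx)(Σy)/n = 2237.46 − 2054.74725 = 182.71275
b = Sxy/Sxx = 182.71275/60.3875 = 3.025672
a = ȳ − b·x̄ = 45.9675 − 3.025672·11.175 = 12.155619
ŷ(11.1) = 12.155619 + 3.025672·11.1 = 45.740575
residual = y − ŷ = 45.59 − 45.740575 = -0.150575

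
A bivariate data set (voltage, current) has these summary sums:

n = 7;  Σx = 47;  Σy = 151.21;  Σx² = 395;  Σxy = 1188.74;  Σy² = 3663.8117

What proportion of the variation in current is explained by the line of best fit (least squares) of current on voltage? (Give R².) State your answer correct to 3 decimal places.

Sxx = Σx² − (Σx)²/n = 395 − 315.571429 = 79.428571
Sxy = Σxy − (Σx)(Σy)/n = 1188.74 − 1015.267143 = 173.472857
Syy = Σy² − (Σy)²/n = 3663.8117 − 3266.352014 = 397.459686
R² = Sxy²/(Sxx·Syy) = (173.472857)²/(79.428571·397.459686) = 0.953220

0.953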